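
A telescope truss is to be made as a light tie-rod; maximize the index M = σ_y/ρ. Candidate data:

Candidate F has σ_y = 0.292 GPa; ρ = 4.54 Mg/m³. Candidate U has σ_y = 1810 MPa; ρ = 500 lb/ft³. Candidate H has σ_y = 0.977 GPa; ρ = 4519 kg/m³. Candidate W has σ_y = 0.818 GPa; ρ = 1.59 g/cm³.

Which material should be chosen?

candidate W

Putting every candidate on a common basis:
  candidate F: σ_y = 292.0 MPa, ρ = 4540 kg/m³
  candidate U: σ_y = 1810 MPa, ρ = 8009 kg/m³
  candidate H: σ_y = 977.0 MPa, ρ = 4519 kg/m³
  candidate W: σ_y = 818.0 MPa, ρ = 1590 kg/m³
  candidate W: M = 514 kN·m/kg
  candidate U: M = 226 kN·m/kg
  candidate H: M = 216 kN·m/kg
  candidate F: M = 64.3 kN·m/kg
Candidate W has the largest M.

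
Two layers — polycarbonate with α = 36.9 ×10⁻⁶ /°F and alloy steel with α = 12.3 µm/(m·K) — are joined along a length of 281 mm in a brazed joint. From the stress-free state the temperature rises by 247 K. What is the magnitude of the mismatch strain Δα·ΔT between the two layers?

polycarbonate: α = 36.9×10⁻⁶/°F × 9/5 = 66.4×10⁻⁶/K.
Δα = |66.4 − 12.3|×10⁻⁶/K = 54.1×10⁻⁶/K.
Mismatch strain = Δα·ΔT = 54.1×10⁻⁶ × 247.0 = 0.0134.

0.0134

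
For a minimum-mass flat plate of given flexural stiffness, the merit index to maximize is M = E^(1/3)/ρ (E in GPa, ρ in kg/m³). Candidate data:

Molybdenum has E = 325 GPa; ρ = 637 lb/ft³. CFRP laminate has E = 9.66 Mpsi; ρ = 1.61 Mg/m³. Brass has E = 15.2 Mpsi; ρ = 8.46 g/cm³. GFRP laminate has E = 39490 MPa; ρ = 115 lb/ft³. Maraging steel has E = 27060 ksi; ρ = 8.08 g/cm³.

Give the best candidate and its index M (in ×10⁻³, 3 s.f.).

After converting to SI:
  molybdenum: E = 325.0 GPa, ρ = 10200 kg/m³
  CFRP laminate: E = 66.60 GPa, ρ = 1610 kg/m³
  brass: E = 104.8 GPa, ρ = 8460 kg/m³
  GFRP laminate: E = 39.49 GPa, ρ = 1842 kg/m³
  maraging steel: E = 186.6 GPa, ρ = 8080 kg/m³
  CFRP laminate: M = 2.52×10⁻³
  GFRP laminate: M = 1.85×10⁻³
  maraging steel: M = 0.707×10⁻³
  molybdenum: M = 0.674×10⁻³
  brass: M = 0.557×10⁻³
CFRP laminate ranks first.

CFRP laminate, M = 2.52×10⁻³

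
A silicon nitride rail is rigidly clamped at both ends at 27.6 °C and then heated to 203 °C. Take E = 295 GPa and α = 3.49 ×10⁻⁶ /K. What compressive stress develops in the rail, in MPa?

181 MPa

ΔT = 175.4 K. Constrained thermal stress σ = E·α·ΔT = 295.0×10³ MPa × 3.49×10⁻⁶ × 175.4 = 181 MPa (compressive).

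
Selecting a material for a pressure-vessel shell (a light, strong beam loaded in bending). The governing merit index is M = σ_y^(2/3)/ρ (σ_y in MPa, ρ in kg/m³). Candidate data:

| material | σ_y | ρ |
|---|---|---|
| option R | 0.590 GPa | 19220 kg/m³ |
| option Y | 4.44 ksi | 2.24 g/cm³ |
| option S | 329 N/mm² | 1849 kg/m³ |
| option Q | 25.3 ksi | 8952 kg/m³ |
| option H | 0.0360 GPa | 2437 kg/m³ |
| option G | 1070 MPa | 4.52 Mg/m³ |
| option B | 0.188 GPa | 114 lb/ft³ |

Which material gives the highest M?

option S

Normalizing units and computing the index:
  option R: σ_y = 590.0 MPa, ρ = 19220 kg/m³
  option Y: σ_y = 30.61 MPa, ρ = 2240 kg/m³
  option S: σ_y = 329.0 MPa, ρ = 1849 kg/m³
  option Q: σ_y = 174.4 MPa, ρ = 8952 kg/m³
  option H: σ_y = 36.00 MPa, ρ = 2437 kg/m³
  option G: σ_y = 1070 MPa, ρ = 4520 kg/m³
  option B: σ_y = 188.0 MPa, ρ = 1826 kg/m³
  option S: M = 25.8×10⁻³
  option G: M = 23.1×10⁻³
  option B: M = 18.0×10⁻³
  option H: M = 4.47×10⁻³
  option Y: M = 4.37×10⁻³
  option R: M = 3.66×10⁻³
  option Q: M = 3.49×10⁻³
Highest index: option S.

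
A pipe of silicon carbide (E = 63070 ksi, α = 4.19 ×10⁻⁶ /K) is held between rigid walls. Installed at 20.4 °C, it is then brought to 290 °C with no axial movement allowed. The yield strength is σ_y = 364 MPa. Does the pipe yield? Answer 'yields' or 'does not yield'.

E = 63070 ksi = 434.9 GPa.
ΔT = 269.6 K. Constrained thermal stress σ = E·α·ΔT = 434.9×10³ MPa × 4.19×10⁻⁶ × 269.6 = 491 MPa (compressive).
Compare to σ_y = 364 MPa: σ ≥ σ_y, so it yields.

yields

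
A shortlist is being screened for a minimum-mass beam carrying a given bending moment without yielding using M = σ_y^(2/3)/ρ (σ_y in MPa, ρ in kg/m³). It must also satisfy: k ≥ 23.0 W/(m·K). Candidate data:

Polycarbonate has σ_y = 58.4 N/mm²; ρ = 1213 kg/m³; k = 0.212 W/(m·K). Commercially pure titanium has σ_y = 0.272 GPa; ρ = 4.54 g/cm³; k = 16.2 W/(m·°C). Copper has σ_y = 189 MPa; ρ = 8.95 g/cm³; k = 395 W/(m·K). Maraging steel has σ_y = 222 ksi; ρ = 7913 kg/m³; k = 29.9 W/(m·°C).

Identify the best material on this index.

maraging steel

Screen on constraints: k ≥ 23.0 W/(m·K). Survivors: copper, maraging steel.
Normalizing units and computing the index:
  copper: σ_y = 189.0 MPa, ρ = 8950 kg/m³
  maraging steel: σ_y = 1531 MPa, ρ = 7913 kg/m³
  maraging steel: M = 16.8×10⁻³
  copper: M = 3.68×10⁻³
Highest index: maraging steel.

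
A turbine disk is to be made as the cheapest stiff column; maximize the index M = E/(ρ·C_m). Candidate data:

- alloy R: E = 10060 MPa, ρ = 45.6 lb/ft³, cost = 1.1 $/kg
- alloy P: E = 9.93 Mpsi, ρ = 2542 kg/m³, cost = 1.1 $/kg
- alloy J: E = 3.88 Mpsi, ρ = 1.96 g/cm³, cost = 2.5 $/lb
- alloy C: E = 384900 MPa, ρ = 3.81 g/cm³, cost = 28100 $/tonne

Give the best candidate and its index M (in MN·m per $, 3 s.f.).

alloy P, M = 24.5 MN·m per $

Convert each candidate to consistent units, then evaluate M:
  alloy R: E = 10.06 GPa, ρ = 730.4 kg/m³, cost = 1.100 $/kg
  alloy P: E = 68.46 GPa, ρ = 2542 kg/m³, cost = 1.100 $/kg
  alloy J: E = 26.75 GPa, ρ = 1960 kg/m³, cost = 5.511 $/kg
  alloy C: E = 384.9 GPa, ρ = 3810 kg/m³, cost = 28.10 $/kg
  alloy P: M = 24.5 MN·m per $
  alloy R: M = 12.5 MN·m per $
  alloy C: M = 3.60 MN·m per $
  alloy J: M = 2.48 MN·m per $
The maximum is for alloy P.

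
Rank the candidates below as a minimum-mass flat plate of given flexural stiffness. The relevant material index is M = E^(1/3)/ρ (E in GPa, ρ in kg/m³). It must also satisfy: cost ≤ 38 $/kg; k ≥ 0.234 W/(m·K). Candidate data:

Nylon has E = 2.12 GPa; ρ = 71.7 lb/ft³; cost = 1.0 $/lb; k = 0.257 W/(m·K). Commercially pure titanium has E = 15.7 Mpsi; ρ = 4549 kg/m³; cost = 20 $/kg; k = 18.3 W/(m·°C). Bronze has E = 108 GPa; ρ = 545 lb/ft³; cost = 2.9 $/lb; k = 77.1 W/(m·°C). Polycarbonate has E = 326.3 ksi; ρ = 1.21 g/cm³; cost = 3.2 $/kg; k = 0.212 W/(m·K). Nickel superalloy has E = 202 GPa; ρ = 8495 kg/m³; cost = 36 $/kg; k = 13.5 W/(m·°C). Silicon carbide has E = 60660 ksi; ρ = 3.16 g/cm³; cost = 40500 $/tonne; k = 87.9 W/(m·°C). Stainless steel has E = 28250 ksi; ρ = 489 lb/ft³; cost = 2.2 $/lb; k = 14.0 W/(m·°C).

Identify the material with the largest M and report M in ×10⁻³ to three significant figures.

nylon, M = 1.12×10⁻³

Screen on constraints: cost ≤ 38 $/kg; k ≥ 0.234 W/(m·K). Survivors: nylon, commercially pure titanium, bronze, nickel superalloy, stainless steel.
Convert each candidate to consistent units, then evaluate M:
  nylon: E = 2.120 GPa, ρ = 1149 kg/m³
  commercially pure titanium: E = 108.2 GPa, ρ = 4549 kg/m³
  bronze: E = 108.0 GPa, ρ = 8730 kg/m³
  nickel superalloy: E = 202.0 GPa, ρ = 8495 kg/m³
  stainless steel: E = 194.8 GPa, ρ = 7833 kg/m³
  nylon: M = 1.12×10⁻³
  commercially pure titanium: M = 1.05×10⁻³
  stainless steel: M = 0.740×10⁻³
  nickel superalloy: M = 0.691×10⁻³
  bronze: M = 0.545×10⁻³
Nylon ranks first.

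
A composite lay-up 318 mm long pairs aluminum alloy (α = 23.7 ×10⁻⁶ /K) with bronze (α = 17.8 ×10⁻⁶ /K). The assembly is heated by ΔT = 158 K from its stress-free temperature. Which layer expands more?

aluminum alloy

α(aluminum alloy) = 23.7×10⁻⁶/K vs α(bronze) = 17.8×10⁻⁶/K.
Higher α expands more for the same ΔT: aluminum alloy.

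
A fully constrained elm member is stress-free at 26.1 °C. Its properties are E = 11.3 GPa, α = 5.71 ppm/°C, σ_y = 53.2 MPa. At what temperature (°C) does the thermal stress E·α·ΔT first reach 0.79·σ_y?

677 °C

E·α·ΔT = 42.03 MPa ⇒ ΔT = 42.03 / (11.30×10³ × 5.71×10⁻⁶) = 651.4 K.
T = 26.1 + 651.4 = 677.5 °C.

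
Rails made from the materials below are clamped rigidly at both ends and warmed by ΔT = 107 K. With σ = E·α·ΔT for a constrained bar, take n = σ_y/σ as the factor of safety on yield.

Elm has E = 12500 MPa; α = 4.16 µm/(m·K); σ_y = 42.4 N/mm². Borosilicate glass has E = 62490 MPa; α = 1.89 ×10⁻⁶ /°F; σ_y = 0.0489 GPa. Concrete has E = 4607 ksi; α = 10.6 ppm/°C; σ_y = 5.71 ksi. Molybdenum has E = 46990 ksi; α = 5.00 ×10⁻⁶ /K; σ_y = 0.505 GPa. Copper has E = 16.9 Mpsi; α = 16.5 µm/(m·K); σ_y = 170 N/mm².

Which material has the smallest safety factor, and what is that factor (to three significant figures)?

copper, n = 0.826

Converting E to GPa, α to ×10⁻⁶/K, σ_y to MPa, then σ and n for each:
  elm: E = 12.50, α = 4.16, σ_y = 42.40 → σ = 5.56 MPa, n = 7.62
  borosilicate glass: E = 62.49, α = 3.40, σ_y = 48.90 → σ = 22.7 MPa, n = 2.15
  concrete: E = 31.76, α = 10.6, σ_y = 39.37 → σ = 36.0 MPa, n = 1.09
  molybdenum: E = 324.0, α = 5.00, σ_y = 505.0 → σ = 173 MPa, n = 2.91
  copper: E = 116.5, α = 16.5, σ_y = 170.0 → σ = 206 MPa, n = 0.826
Smallest n: copper with n = 0.826.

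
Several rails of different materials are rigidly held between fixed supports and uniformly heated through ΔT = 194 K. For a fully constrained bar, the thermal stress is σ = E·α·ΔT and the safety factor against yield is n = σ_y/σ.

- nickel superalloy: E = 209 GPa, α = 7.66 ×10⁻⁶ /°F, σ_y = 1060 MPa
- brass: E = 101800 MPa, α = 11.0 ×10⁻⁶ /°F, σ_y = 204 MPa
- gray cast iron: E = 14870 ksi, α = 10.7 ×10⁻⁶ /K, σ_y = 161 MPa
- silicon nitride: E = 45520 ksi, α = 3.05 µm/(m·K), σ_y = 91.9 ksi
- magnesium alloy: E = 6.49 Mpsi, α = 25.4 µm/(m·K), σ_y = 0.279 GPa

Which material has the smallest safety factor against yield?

Per material, after unit conversion:
  nickel superalloy: E = 209.0, α = 13.8, σ_y = 1060 → σ = 559 MPa, n = 1.90
  brass: E = 101.8, α = 19.8, σ_y = 204.0 → σ = 391 MPa, n = 0.522
  gray cast iron: E = 102.5, α = 10.7, σ_y = 161.0 → σ = 213 MPa, n = 0.757
  silicon nitride: E = 313.8, α = 3.05, σ_y = 633.6 → σ = 186 MPa, n = 3.41
  magnesium alloy: E = 44.75, α = 25.4, σ_y = 279.0 → σ = 220 MPa, n = 1.27
The minimum is brass at n = 0.522.

brass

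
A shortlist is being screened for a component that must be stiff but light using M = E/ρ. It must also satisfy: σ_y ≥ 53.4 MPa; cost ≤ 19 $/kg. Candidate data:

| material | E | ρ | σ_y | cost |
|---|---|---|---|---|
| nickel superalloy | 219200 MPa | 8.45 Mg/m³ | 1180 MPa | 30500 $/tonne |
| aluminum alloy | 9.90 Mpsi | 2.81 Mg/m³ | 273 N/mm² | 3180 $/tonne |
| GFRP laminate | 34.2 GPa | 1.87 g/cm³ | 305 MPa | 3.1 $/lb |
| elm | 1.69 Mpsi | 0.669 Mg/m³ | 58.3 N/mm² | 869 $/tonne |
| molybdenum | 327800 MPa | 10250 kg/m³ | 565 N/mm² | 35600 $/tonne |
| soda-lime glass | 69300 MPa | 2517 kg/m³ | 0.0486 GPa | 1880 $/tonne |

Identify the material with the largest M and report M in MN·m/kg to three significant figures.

Screen on constraints: σ_y ≥ 53.4 MPa; cost ≤ 19 $/kg. Survivors: aluminum alloy, GFRP laminate, elm.
In SI units:
  aluminum alloy: E = 68.26 GPa, ρ = 2810 kg/m³
  GFRP laminate: E = 34.20 GPa, ρ = 1870 kg/m³
  elm: E = 11.65 GPa, ρ = 669.0 kg/m³
  aluminum alloy: M = 24.3 MN·m/kg
  GFRP laminate: M = 18.3 MN·m/kg
  elm: M = 17.4 MN·m/kg
The maximum is for aluminum alloy.

aluminum alloy, M = 24.3 MN·m/kg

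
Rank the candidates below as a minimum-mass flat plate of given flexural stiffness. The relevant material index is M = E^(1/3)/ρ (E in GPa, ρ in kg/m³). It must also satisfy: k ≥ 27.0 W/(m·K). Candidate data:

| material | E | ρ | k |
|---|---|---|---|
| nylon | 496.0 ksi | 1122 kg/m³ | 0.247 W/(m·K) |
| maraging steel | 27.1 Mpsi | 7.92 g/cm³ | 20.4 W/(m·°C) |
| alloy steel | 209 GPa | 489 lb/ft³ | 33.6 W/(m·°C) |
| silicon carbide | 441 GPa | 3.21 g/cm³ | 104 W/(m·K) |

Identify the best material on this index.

Screen on constraints: k ≥ 27.0 W/(m·K). Survivors: alloy steel, silicon carbide.
In SI units:
  alloy steel: E = 209.0 GPa, ρ = 7833 kg/m³
  silicon carbide: E = 441.0 GPa, ρ = 3210 kg/m³
  silicon carbide: M = 2.37×10⁻³
  alloy steel: M = 0.758×10⁻³
Highest index: silicon carbide.

silicon carbide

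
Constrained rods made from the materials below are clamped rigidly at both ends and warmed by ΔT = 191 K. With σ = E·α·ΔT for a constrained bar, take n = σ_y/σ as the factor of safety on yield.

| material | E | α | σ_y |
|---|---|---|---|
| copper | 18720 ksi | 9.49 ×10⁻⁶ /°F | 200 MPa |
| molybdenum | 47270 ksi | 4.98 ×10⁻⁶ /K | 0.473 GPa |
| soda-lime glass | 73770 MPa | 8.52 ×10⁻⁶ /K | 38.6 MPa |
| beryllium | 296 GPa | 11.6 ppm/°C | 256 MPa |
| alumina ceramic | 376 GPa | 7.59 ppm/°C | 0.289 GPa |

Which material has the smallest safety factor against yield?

With everything in SI (GPa, ×10⁻⁶/K, MPa):
  copper: E = 129.1, α = 17.1, σ_y = 200.0 → σ = 421 MPa, n = 0.475
  molybdenum: E = 325.9, α = 4.98, σ_y = 473.0 → σ = 310 MPa, n = 1.53
  soda-lime glass: E = 73.77, α = 8.52, σ_y = 38.60 → σ = 120 MPa, n = 0.322
  beryllium: E = 296.0, α = 11.6, σ_y = 256.0 → σ = 656 MPa, n = 0.390
  alumina ceramic: E = 376.0, α = 7.59, σ_y = 289.0 → σ = 545 MPa, n = 0.530
Smallest n: soda-lime glass with n = 0.322.

soda-lime glass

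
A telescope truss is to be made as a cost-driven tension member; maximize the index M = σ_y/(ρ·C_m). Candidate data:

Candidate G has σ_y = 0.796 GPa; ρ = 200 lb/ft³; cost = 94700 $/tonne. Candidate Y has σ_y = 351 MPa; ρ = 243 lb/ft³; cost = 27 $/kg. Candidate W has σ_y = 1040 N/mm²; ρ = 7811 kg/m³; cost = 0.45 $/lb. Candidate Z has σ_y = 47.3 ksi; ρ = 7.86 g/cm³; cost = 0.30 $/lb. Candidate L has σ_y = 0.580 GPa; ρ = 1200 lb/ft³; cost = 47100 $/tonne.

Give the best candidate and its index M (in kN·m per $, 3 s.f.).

candidate W, M = 134 kN·m per $

After converting to SI:
  candidate G: σ_y = 796.0 MPa, ρ = 3204 kg/m³, cost = 94.70 $/kg
  candidate Y: σ_y = 351.0 MPa, ρ = 3892 kg/m³, cost = 27.00 $/kg
  candidate W: σ_y = 1040 MPa, ρ = 7811 kg/m³, cost = 0.9921 $/kg
  candidate Z: σ_y = 326.1 MPa, ρ = 7860 kg/m³, cost = 0.6614 $/kg
  candidate L: σ_y = 580.0 MPa, ρ = 19220 kg/m³, cost = 47.10 $/kg
  candidate W: M = 134 kN·m per $
  candidate Z: M = 62.7 kN·m per $
  candidate Y: M = 3.34 kN·m per $
  candidate G: M = 2.62 kN·m per $
  candidate L: M = 0.641 kN·m per $
The maximum is for candidate W.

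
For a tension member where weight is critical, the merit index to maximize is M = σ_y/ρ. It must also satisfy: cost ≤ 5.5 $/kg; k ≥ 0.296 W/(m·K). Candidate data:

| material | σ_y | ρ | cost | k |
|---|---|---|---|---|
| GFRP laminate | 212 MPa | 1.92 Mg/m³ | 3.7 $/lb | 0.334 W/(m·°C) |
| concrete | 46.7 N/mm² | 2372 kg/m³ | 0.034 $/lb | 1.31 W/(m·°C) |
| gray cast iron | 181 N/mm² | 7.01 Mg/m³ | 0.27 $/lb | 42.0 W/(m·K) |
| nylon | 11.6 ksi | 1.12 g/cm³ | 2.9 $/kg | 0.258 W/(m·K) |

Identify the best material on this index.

Screen on constraints: cost ≤ 5.5 $/kg; k ≥ 0.296 W/(m·K). Survivors: concrete, gray cast iron.
In SI units:
  concrete: σ_y = 46.70 MPa, ρ = 2372 kg/m³
  gray cast iron: σ_y = 181.0 MPa, ρ = 7010 kg/m³
  gray cast iron: M = 25.8 kN·m/kg
  concrete: M = 19.7 kN·m/kg
Gray cast iron ranks first.

gray cast iron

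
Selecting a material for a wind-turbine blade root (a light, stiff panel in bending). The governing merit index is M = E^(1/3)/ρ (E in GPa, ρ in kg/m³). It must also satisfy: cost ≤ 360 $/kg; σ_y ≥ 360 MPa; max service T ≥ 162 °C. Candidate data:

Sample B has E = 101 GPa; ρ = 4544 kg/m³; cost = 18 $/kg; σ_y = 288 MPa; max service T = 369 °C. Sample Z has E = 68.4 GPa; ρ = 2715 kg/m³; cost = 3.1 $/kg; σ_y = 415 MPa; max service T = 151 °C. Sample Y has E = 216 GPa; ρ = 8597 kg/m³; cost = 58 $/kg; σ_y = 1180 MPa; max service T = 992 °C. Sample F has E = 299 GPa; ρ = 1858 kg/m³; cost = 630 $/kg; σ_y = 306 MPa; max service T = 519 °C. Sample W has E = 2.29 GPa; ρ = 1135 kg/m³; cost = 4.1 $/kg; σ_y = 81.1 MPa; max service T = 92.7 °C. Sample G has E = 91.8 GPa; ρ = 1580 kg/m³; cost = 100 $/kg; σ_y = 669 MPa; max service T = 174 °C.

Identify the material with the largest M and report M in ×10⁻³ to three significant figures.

Screen on constraints: cost ≤ 360 $/kg; σ_y ≥ 360 MPa; max service T ≥ 162 °C. Survivors: sample Y, sample G.
Evaluate M for each candidate:
  sample G: M = 2.86×10⁻³
  sample Y: M = 0.698×10⁻³
The maximum is for sample G.

sample G, M = 2.86×10⁻³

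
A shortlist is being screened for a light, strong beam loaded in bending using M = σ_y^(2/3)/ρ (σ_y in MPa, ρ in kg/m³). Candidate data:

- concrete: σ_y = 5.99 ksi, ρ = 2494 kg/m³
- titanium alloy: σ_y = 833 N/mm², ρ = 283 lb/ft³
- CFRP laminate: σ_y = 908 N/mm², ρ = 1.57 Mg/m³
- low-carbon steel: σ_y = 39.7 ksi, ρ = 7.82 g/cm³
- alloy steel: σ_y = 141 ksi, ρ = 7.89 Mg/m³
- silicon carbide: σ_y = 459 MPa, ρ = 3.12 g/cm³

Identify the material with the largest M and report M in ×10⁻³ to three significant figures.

CFRP laminate, M = 59.7×10⁻³

After converting to SI:
  concrete: σ_y = 41.30 MPa, ρ = 2494 kg/m³
  titanium alloy: σ_y = 833.0 MPa, ρ = 4533 kg/m³
  CFRP laminate: σ_y = 908.0 MPa, ρ = 1570 kg/m³
  low-carbon steel: σ_y = 273.7 MPa, ρ = 7820 kg/m³
  alloy steel: σ_y = 972.2 MPa, ρ = 7890 kg/m³
  silicon carbide: σ_y = 459.0 MPa, ρ = 3120 kg/m³
  CFRP laminate: M = 59.7×10⁻³
  titanium alloy: M = 19.5×10⁻³
  silicon carbide: M = 19.1×10⁻³
  alloy steel: M = 12.4×10⁻³
  low-carbon steel: M = 5.39×10⁻³
  concrete: M = 4.79×10⁻³
The maximum is for CFRP laminate.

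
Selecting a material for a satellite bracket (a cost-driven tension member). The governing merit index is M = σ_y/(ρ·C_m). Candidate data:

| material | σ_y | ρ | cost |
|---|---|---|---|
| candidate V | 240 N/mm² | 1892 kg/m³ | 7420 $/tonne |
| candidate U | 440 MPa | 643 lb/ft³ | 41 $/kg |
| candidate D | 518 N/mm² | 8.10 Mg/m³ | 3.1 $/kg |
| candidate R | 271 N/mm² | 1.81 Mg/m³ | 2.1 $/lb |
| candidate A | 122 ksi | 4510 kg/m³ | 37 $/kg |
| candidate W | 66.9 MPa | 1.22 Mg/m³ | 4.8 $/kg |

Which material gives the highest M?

candidate R

After converting to SI:
  candidate V: σ_y = 240.0 MPa, ρ = 1892 kg/m³, cost = 7.420 $/kg
  candidate U: σ_y = 440.0 MPa, ρ = 10300 kg/m³, cost = 41.00 $/kg
  candidate D: σ_y = 518.0 MPa, ρ = 8100 kg/m³, cost = 3.100 $/kg
  candidate R: σ_y = 271.0 MPa, ρ = 1810 kg/m³, cost = 4.630 $/kg
  candidate A: σ_y = 841.2 MPa, ρ = 4510 kg/m³, cost = 37.00 $/kg
  candidate W: σ_y = 66.90 MPa, ρ = 1220 kg/m³, cost = 4.800 $/kg
  candidate R: M = 32.3 kN·m per $
  candidate D: M = 20.6 kN·m per $
  candidate V: M = 17.1 kN·m per $
  candidate W: M = 11.4 kN·m per $
  candidate A: M = 5.04 kN·m per $
  candidate U: M = 1.04 kN·m per $
Candidate R ranks first.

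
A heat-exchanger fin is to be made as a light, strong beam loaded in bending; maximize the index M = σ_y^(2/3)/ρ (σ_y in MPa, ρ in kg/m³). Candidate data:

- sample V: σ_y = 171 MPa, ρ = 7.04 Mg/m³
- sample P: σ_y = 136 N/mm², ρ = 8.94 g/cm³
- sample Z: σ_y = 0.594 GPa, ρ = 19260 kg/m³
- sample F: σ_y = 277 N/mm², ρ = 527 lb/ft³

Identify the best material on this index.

After converting to SI:
  sample V: σ_y = 171.0 MPa, ρ = 7040 kg/m³
  sample P: σ_y = 136.0 MPa, ρ = 8940 kg/m³
  sample Z: σ_y = 594.0 MPa, ρ = 19260 kg/m³
  sample F: σ_y = 277.0 MPa, ρ = 8442 kg/m³
  sample F: M = 5.03×10⁻³
  sample V: M = 4.38×10⁻³
  sample Z: M = 3.67×10⁻³
  sample P: M = 2.96×10⁻³
The maximum is for sample F.

sample F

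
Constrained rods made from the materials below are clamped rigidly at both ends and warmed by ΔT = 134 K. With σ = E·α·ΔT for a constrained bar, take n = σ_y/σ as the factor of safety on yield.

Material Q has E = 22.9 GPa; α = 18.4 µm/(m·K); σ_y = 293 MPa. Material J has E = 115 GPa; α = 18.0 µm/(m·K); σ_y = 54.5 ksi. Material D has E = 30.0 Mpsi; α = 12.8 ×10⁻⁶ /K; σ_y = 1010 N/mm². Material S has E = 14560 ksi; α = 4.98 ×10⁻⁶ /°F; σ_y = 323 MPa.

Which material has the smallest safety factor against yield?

material J

Per material, after unit conversion:
  material Q: E = 22.90, α = 18.4, σ_y = 293.0 → σ = 56.5 MPa, n = 5.19
  material J: E = 115.0, α = 18.0, σ_y = 375.8 → σ = 277 MPa, n = 1.35
  material D: E = 206.8, α = 12.8, σ_y = 1010 → σ = 355 MPa, n = 2.85
  material S: E = 100.4, α = 8.96, σ_y = 323.0 → σ = 121 MPa, n = 2.68
Smallest n: material J with n = 1.35.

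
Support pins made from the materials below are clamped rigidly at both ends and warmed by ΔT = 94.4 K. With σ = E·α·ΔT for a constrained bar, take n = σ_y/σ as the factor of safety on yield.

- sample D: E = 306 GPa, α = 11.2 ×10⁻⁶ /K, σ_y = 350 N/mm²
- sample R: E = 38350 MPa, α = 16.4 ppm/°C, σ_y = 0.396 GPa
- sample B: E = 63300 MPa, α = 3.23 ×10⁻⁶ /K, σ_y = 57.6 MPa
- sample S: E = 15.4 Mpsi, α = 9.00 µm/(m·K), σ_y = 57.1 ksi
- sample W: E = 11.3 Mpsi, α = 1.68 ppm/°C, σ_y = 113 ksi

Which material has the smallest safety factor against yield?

sample D

Converting E to GPa, α to ×10⁻⁶/K, σ_y to MPa, then σ and n for each:
  sample D: E = 306.0, α = 11.2, σ_y = 350.0 → σ = 324 MPa, n = 1.08
  sample R: E = 38.35, α = 16.4, σ_y = 396.0 → σ = 59.4 MPa, n = 6.67
  sample B: E = 63.30, α = 3.23, σ_y = 57.60 → σ = 19.3 MPa, n = 2.98
  sample S: E = 106.2, α = 9.00, σ_y = 393.7 → σ = 90.2 MPa, n = 4.36
  sample W: E = 77.91, α = 1.68, σ_y = 779.1 → σ = 12.4 MPa, n = 63.1
Smallest n: sample D with n = 1.08.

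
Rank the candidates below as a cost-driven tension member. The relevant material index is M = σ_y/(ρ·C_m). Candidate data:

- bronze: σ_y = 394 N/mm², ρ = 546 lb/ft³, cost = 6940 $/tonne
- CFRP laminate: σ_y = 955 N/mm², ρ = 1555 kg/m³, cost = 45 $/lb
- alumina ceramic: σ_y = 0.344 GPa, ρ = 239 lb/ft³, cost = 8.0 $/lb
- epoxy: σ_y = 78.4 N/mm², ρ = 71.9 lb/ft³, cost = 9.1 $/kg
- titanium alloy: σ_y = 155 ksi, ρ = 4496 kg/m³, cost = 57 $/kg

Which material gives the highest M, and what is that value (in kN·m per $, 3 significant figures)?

epoxy, M = 7.48 kN·m per $

Putting every candidate on a common basis:
  bronze: σ_y = 394.0 MPa, ρ = 8746 kg/m³, cost = 6.940 $/kg
  CFRP laminate: σ_y = 955.0 MPa, ρ = 1555 kg/m³, cost = 99.21 $/kg
  alumina ceramic: σ_y = 344.0 MPa, ρ = 3828 kg/m³, cost = 17.64 $/kg
  epoxy: σ_y = 78.40 MPa, ρ = 1152 kg/m³, cost = 9.100 $/kg
  titanium alloy: σ_y = 1069 MPa, ρ = 4496 kg/m³, cost = 57.00 $/kg
  epoxy: M = 7.48 kN·m per $
  bronze: M = 6.49 kN·m per $
  CFRP laminate: M = 6.19 kN·m per $
  alumina ceramic: M = 5.09 kN·m per $
  titanium alloy: M = 4.17 kN·m per $
Epoxy has the largest M.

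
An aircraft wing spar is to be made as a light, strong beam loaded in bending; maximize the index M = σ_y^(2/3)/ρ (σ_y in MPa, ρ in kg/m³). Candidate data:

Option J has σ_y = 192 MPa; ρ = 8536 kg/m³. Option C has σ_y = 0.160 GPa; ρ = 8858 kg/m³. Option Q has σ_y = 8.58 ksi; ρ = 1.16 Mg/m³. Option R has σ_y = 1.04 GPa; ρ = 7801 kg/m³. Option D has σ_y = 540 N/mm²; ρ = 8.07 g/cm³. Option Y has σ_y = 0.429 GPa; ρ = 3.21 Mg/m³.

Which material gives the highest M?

option Y

Convert each candidate to consistent units, then evaluate M:
  option J: σ_y = 192.0 MPa, ρ = 8536 kg/m³
  option C: σ_y = 160.0 MPa, ρ = 8858 kg/m³
  option Q: σ_y = 59.16 MPa, ρ = 1160 kg/m³
  option R: σ_y = 1040 MPa, ρ = 7801 kg/m³
  option D: σ_y = 540.0 MPa, ρ = 8070 kg/m³
  option Y: σ_y = 429.0 MPa, ρ = 3210 kg/m³
  option Y: M = 17.7×10⁻³
  option R: M = 13.2×10⁻³
  option Q: M = 13.1×10⁻³
  option D: M = 8.22×10⁻³
  option J: M = 3.90×10⁻³
  option C: M = 3.33×10⁻³
Option Y ranks first.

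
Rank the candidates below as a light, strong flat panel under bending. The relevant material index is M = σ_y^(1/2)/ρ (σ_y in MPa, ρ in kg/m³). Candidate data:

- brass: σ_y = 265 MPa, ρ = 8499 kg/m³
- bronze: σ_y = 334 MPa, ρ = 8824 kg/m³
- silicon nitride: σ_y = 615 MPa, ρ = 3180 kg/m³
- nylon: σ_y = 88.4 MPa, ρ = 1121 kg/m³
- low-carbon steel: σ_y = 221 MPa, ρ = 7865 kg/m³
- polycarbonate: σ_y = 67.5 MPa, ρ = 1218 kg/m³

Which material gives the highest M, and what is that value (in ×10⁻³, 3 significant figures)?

Per-candidate index values:
  nylon: M = 8.39×10⁻³
  silicon nitride: M = 7.80×10⁻³
  polycarbonate: M = 6.75×10⁻³
  bronze: M = 2.07×10⁻³
  brass: M = 1.92×10⁻³
  low-carbon steel: M = 1.89×10⁻³
Nylon has the largest M.

nylon, M = 8.39×10⁻³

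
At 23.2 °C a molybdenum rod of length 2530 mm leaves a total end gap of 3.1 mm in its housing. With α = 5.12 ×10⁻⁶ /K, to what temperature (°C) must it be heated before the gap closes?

α·L₀·ΔT = 3.1 mm ⇒ ΔT = 3.1 / (5.12×10⁻⁶ × 2530.0) = 239.3 K.
T = 23.2 + 239.3 = 262.5 °C.

263 °C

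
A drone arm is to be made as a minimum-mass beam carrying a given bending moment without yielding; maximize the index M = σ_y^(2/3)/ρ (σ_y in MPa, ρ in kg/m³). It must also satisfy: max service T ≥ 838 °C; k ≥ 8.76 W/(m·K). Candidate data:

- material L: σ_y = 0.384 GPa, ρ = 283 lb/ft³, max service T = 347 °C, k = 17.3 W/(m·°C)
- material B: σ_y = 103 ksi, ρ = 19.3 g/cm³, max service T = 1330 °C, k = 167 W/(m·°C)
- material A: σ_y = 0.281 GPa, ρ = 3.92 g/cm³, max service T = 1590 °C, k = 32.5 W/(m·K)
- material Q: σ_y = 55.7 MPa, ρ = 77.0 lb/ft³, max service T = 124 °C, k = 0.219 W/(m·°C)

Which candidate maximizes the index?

material A

Screen on constraints: max service T ≥ 838 °C; k ≥ 8.76 W/(m·K). Survivors: material B, material A.
After converting to SI:
  material B: σ_y = 710.2 MPa, ρ = 19300 kg/m³
  material A: σ_y = 281.0 MPa, ρ = 3920 kg/m³
  material A: M = 10.9×10⁻³
  material B: M = 4.12×10⁻³
Material A ranks first.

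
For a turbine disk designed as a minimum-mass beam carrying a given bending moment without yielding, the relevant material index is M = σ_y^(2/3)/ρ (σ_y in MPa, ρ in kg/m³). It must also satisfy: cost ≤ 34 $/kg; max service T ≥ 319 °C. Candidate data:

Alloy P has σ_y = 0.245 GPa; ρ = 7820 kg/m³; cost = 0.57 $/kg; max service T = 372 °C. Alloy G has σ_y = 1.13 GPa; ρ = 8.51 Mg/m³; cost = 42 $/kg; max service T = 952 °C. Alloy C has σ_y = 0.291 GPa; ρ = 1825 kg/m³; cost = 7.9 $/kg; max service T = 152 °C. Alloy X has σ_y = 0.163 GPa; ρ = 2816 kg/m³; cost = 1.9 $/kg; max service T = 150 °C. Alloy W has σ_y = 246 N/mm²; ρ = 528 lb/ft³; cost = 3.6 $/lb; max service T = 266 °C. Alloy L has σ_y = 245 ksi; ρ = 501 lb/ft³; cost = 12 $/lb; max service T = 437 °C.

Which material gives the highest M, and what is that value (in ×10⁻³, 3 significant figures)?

alloy L, M = 17.7×10⁻³

Screen on constraints: cost ≤ 34 $/kg; max service T ≥ 319 °C. Survivors: alloy P, alloy L.
Putting every candidate on a common basis:
  alloy P: σ_y = 245.0 MPa, ρ = 7820 kg/m³
  alloy L: σ_y = 1689 MPa, ρ = 8025 kg/m³
  alloy L: M = 17.7×10⁻³
  alloy P: M = 5.01×10⁻³
Alloy L has the largest M.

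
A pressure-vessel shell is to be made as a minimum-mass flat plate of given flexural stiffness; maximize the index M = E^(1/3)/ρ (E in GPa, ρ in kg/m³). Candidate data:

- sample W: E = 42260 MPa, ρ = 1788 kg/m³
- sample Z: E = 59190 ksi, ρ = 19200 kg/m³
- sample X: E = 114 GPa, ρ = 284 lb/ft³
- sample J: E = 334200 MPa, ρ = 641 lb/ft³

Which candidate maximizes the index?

Normalizing units and computing the index:
  sample W: E = 42.26 GPa, ρ = 1788 kg/m³
  sample Z: E = 408.1 GPa, ρ = 19200 kg/m³
  sample X: E = 114.0 GPa, ρ = 4549 kg/m³
  sample J: E = 334.2 GPa, ρ = 10270 kg/m³
  sample W: M = 1.95×10⁻³
  sample X: M = 1.07×10⁻³
  sample J: M = 0.676×10⁻³
  sample Z: M = 0.386×10⁻³
Sample W ranks first.

sample W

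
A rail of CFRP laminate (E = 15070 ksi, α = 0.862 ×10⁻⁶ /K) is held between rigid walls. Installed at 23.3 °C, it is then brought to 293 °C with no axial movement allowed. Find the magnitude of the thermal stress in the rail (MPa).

E = 15070 ksi = 103.9 GPa.
ΔT = 269.7 K. Constrained thermal stress σ = E·α·ΔT = 103.9×10³ MPa × 0.862×10⁻⁶ × 269.7 = 24.2 MPa (compressive).

24.2 MPa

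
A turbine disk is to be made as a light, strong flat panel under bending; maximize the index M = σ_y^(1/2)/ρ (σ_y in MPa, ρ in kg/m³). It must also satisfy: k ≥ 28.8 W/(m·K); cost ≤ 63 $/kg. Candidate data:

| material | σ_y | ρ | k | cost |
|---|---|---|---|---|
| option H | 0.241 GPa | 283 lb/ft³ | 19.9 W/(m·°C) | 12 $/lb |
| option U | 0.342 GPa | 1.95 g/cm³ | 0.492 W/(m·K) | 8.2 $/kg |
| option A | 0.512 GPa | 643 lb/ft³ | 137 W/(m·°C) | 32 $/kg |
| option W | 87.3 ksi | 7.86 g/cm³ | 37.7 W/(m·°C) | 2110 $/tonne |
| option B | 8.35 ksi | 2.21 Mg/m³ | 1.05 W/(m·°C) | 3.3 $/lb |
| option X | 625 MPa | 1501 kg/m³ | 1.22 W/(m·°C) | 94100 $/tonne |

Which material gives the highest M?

option W

Screen on constraints: k ≥ 28.8 W/(m·K); cost ≤ 63 $/kg. Survivors: option A, option W.
In SI units:
  option A: σ_y = 512.0 MPa, ρ = 10300 kg/m³
  option W: σ_y = 601.9 MPa, ρ = 7860 kg/m³
  option W: M = 3.12×10⁻³
  option A: M = 2.20×10⁻³
Option W ranks first.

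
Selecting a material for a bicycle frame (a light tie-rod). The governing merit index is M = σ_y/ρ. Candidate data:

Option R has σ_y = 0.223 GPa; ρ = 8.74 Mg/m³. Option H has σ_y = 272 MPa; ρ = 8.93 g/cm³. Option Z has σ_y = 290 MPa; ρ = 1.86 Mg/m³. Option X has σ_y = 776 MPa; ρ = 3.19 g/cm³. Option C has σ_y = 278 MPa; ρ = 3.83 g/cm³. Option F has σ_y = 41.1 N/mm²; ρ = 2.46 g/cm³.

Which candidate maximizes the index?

Normalizing units and computing the index:
  option R: σ_y = 223.0 MPa, ρ = 8740 kg/m³
  option H: σ_y = 272.0 MPa, ρ = 8930 kg/m³
  option Z: σ_y = 290.0 MPa, ρ = 1860 kg/m³
  option X: σ_y = 776.0 MPa, ρ = 3190 kg/m³
  option C: σ_y = 278.0 MPa, ρ = 3830 kg/m³
  option F: σ_y = 41.10 MPa, ρ = 2460 kg/m³
  option X: M = 243 kN·m/kg
  option Z: M = 156 kN·m/kg
  option C: M = 72.6 kN·m/kg
  option H: M = 30.5 kN·m/kg
  option R: M = 25.5 kN·m/kg
  option F: M = 16.7 kN·m/kg
The maximum is for option X.

option X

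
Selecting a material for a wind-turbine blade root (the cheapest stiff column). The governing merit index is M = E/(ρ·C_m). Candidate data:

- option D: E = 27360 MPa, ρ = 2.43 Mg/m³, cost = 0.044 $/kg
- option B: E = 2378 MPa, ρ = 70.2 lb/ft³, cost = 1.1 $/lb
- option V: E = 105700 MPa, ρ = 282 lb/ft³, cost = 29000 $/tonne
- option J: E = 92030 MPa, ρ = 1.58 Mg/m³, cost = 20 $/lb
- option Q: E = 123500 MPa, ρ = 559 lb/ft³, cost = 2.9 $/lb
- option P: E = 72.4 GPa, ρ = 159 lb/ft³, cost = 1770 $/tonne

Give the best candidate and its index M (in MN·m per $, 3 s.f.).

After converting to SI:
  option D: E = 27.36 GPa, ρ = 2430 kg/m³, cost = 0.04400 $/kg
  option B: E = 2.378 GPa, ρ = 1124 kg/m³, cost = 2.425 $/kg
  option V: E = 105.7 GPa, ρ = 4517 kg/m³, cost = 29.00 $/kg
  option J: E = 92.03 GPa, ρ = 1580 kg/m³, cost = 44.09 $/kg
  option Q: E = 123.5 GPa, ρ = 8954 kg/m³, cost = 6.393 $/kg
  option P: E = 72.40 GPa, ρ = 2547 kg/m³, cost = 1.770 $/kg
  option D: M = 256 MN·m per $
  option P: M = 16.1 MN·m per $
  option Q: M = 2.16 MN·m per $
  option J: M = 1.32 MN·m per $
  option B: M = 0.872 MN·m per $
  option V: M = 0.807 MN·m per $
Option D ranks first.

option D, M = 256 MN·m per $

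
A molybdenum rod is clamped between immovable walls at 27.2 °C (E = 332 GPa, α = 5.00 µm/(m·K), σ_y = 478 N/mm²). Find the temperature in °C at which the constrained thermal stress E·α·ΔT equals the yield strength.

315 °C

σ_y = 478 N/mm² = 478.0 MPa.
E·α·ΔT = 478.0 MPa ⇒ ΔT = 478.0 / (332.0×10³ × 5.00×10⁻⁶) = 288.0 K.
T = 27.2 + 288.0 = 315.2 °C.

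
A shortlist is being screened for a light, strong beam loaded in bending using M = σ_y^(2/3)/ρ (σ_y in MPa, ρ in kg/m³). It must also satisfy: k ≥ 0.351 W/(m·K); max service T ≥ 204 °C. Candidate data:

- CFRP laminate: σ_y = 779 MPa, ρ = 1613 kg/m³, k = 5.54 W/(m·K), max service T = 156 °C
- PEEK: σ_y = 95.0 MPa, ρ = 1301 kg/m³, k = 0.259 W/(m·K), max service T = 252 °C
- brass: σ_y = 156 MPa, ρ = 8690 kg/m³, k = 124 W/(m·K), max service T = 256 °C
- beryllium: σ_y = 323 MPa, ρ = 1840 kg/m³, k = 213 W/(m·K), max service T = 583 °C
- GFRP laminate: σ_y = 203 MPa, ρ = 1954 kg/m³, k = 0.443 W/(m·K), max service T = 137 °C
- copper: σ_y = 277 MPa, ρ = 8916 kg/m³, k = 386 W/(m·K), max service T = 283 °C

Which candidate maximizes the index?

Screen on constraints: k ≥ 0.351 W/(m·K); max service T ≥ 204 °C. Survivors: brass, beryllium, copper.
Computing M directly (units already consistent):
  beryllium: M = 25.6×10⁻³
  copper: M = 4.77×10⁻³
  brass: M = 3.33×10⁻³
The maximum is for beryllium.

beryllium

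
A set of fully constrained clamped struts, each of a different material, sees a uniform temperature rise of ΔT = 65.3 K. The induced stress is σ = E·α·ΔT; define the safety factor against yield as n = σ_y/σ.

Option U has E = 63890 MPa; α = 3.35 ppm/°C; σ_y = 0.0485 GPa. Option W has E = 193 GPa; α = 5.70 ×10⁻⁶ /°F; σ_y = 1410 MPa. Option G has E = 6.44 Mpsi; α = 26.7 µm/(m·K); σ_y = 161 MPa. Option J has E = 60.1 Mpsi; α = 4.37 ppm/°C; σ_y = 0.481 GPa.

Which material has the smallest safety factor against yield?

With everything in SI (GPa, ×10⁻⁶/K, MPa):
  option U: E = 63.89, α = 3.35, σ_y = 48.50 → σ = 14.0 MPa, n = 3.47
  option W: E = 193.0, α = 10.3, σ_y = 1410 → σ = 129 MPa, n = 10.9
  option G: E = 44.40, α = 26.7, σ_y = 161.0 → σ = 77.4 MPa, n = 2.08
  option J: E = 414.4, α = 4.37, σ_y = 481.0 → σ = 118 MPa, n = 4.07
The minimum is option G at n = 2.08.

option G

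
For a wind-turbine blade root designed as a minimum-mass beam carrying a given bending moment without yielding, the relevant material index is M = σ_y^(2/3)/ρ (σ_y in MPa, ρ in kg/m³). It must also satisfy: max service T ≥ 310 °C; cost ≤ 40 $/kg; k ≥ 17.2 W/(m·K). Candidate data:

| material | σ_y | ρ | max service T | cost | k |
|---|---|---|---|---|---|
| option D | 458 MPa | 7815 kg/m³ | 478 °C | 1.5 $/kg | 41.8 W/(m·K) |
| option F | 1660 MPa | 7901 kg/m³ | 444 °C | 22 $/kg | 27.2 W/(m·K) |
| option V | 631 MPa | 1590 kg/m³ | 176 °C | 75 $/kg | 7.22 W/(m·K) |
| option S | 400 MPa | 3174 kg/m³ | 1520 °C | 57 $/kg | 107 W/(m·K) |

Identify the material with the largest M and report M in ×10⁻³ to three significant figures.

option F, M = 17.7×10⁻³

Screen on constraints: max service T ≥ 310 °C; cost ≤ 40 $/kg; k ≥ 17.2 W/(m·K). Survivors: option D, option F.
Per-candidate index values:
  option F: M = 17.7×10⁻³
  option D: M = 7.60×10⁻³
Option F has the largest M.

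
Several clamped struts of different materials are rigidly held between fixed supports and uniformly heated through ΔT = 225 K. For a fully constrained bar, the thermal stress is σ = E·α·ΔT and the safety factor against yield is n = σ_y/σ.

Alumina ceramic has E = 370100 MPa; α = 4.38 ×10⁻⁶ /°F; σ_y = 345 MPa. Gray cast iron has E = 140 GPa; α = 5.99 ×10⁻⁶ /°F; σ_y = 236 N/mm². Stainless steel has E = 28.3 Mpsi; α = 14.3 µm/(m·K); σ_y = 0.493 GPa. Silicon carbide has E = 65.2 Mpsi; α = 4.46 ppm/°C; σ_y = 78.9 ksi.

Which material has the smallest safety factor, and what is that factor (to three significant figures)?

Converting E to GPa, α to ×10⁻⁶/K, σ_y to MPa, then σ and n for each:
  alumina ceramic: E = 370.1, α = 7.88, σ_y = 345.0 → σ = 657 MPa, n = 0.525
  gray cast iron: E = 140.0, α = 10.8, σ_y = 236.0 → σ = 340 MPa, n = 0.695
  stainless steel: E = 195.1, α = 14.3, σ_y = 493.0 → σ = 628 MPa, n = 0.785
  silicon carbide: E = 449.5, α = 4.46, σ_y = 544.0 → σ = 451 MPa, n = 1.21
The minimum is alumina ceramic at n = 0.525.

alumina ceramic, n = 0.525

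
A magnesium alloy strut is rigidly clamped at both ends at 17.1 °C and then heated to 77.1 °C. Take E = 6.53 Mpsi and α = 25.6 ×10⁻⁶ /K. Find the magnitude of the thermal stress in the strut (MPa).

69.2 MPa

E = 6.53 Mpsi = 45.02 GPa.
ΔT = 60.00 K. Constrained thermal stress σ = E·α·ΔT = 45.02×10³ MPa × 25.6×10⁻⁶ × 60.00 = 69.2 MPa (compressive).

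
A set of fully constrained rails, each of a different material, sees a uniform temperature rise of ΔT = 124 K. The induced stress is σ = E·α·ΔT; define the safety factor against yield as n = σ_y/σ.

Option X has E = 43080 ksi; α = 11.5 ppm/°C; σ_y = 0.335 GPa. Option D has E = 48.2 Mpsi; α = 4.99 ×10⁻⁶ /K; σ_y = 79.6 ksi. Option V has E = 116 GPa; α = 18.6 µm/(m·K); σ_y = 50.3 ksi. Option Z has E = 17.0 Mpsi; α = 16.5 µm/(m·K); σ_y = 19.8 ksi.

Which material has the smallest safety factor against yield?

option Z

Per material, after unit conversion:
  option X: E = 297.0, α = 11.5, σ_y = 335.0 → σ = 424 MPa, n = 0.791
  option D: E = 332.3, α = 4.99, σ_y = 548.8 → σ = 206 MPa, n = 2.67
  option V: E = 116.0, α = 18.6, σ_y = 346.8 → σ = 268 MPa, n = 1.30
  option Z: E = 117.2, α = 16.5, σ_y = 136.5 → σ = 240 MPa, n = 0.569
Option Z has the lowest safety factor, n = 0.569.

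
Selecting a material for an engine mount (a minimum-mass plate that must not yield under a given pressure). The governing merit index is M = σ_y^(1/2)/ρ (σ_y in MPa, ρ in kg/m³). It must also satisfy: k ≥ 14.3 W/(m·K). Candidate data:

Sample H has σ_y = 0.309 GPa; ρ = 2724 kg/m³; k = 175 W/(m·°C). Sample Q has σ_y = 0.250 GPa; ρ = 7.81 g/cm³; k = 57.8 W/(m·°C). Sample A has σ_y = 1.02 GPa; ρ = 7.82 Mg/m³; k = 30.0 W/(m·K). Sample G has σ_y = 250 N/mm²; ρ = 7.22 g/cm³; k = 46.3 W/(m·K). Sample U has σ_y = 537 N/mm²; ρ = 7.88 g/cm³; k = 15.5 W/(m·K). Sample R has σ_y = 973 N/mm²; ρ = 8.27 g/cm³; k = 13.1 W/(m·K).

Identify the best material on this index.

Screen on constraints: k ≥ 14.3 W/(m·K). Survivors: sample H, sample Q, sample A, sample G, sample U.
Putting every candidate on a common basis:
  sample H: σ_y = 309.0 MPa, ρ = 2724 kg/m³
  sample Q: σ_y = 250.0 MPa, ρ = 7810 kg/m³
  sample A: σ_y = 1020 MPa, ρ = 7820 kg/m³
  sample G: σ_y = 250.0 MPa, ρ = 7220 kg/m³
  sample U: σ_y = 537.0 MPa, ρ = 7880 kg/m³
  sample H: M = 6.45×10⁻³
  sample A: M = 4.08×10⁻³
  sample U: M = 2.94×10⁻³
  sample G: M = 2.19×10⁻³
  sample Q: M = 2.02×10⁻³
Highest index: sample H.

sample H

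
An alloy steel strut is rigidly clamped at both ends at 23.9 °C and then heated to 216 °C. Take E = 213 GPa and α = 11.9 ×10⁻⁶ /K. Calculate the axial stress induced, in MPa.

ΔT = 192.1 K. Constrained thermal stress σ = E·α·ΔT = 213.0×10³ MPa × 11.9×10⁻⁶ × 192.1 = 487 MPa (compressive).

487 MPa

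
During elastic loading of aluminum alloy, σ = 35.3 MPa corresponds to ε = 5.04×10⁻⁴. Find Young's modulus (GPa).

E = σ/ε = 35.3 MPa / 5.04×10⁻⁴ = 70040 MPa = 70.0 GPa.

70.0 GPa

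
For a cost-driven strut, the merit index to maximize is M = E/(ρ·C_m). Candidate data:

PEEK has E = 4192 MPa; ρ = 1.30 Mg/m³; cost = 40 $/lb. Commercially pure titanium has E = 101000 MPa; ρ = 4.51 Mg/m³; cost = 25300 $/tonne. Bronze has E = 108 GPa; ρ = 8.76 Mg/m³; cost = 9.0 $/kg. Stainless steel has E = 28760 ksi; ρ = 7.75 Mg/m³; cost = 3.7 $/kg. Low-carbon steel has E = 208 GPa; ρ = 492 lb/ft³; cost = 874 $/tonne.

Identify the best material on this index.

low-carbon steel

Putting every candidate on a common basis:
  PEEK: E = 4.192 GPa, ρ = 1300 kg/m³, cost = 88.18 $/kg
  commercially pure titanium: E = 101.0 GPa, ρ = 4510 kg/m³, cost = 25.30 $/kg
  bronze: E = 108.0 GPa, ρ = 8760 kg/m³, cost = 9.000 $/kg
  stainless steel: E = 198.3 GPa, ρ = 7750 kg/m³, cost = 3.700 $/kg
  low-carbon steel: E = 208.0 GPa, ρ = 7881 kg/m³, cost = 0.8740 $/kg
  low-carbon steel: M = 30.2 MN·m per $
  stainless steel: M = 6.92 MN·m per $
  bronze: M = 1.37 MN·m per $
  commercially pure titanium: M = 0.885 MN·m per $
  PEEK: M = 0.0366 MN·m per $
Low-carbon steel ranks first.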